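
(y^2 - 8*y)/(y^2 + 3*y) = (y - 8)/(y + 3)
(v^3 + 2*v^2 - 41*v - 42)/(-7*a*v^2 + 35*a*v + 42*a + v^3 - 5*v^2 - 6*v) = (v + 7)/(-7*a + v)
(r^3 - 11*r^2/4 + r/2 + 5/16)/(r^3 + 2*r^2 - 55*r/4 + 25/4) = (r + 1/4)/(r + 5)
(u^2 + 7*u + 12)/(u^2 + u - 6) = (u + 4)/(u - 2)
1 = 1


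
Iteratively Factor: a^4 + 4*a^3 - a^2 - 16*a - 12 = (a + 2)*(a^3 + 2*a^2 - 5*a - 6) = (a - 2)*(a + 2)*(a^2 + 4*a + 3) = (a - 2)*(a + 2)*(a + 3)*(a + 1)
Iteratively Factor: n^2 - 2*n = (n)*(n - 2)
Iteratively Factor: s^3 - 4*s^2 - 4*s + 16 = (s + 2)*(s^2 - 6*s + 8) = (s - 4)*(s + 2)*(s - 2)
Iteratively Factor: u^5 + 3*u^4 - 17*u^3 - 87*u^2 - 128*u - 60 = (u - 5)*(u^4 + 8*u^3 + 23*u^2 + 28*u + 12) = (u - 5)*(u + 2)*(u^3 + 6*u^2 + 11*u + 6) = (u - 5)*(u + 2)*(u + 3)*(u^2 + 3*u + 2) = (u - 5)*(u + 2)^2*(u + 3)*(u + 1)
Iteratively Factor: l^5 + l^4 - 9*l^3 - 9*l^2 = (l - 3)*(l^4 + 4*l^3 + 3*l^2) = l*(l - 3)*(l^3 + 4*l^2 + 3*l) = l^2*(l - 3)*(l^2 + 4*l + 3) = l^2*(l - 3)*(l + 3)*(l + 1)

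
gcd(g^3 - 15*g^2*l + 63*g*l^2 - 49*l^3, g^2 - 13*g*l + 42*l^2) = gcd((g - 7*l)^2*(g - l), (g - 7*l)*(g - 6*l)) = g - 7*l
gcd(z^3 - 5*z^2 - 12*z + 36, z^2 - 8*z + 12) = z^2 - 8*z + 12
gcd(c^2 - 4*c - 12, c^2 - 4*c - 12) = c^2 - 4*c - 12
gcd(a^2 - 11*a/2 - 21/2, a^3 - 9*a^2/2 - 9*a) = a + 3/2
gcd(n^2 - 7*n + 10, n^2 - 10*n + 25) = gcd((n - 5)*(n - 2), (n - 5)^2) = n - 5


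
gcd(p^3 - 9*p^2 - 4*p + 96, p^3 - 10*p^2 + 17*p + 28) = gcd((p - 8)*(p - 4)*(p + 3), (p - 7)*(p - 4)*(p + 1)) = p - 4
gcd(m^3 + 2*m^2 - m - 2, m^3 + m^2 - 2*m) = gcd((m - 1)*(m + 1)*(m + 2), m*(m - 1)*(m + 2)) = m^2 + m - 2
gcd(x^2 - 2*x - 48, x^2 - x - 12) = 1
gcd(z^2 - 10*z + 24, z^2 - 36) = z - 6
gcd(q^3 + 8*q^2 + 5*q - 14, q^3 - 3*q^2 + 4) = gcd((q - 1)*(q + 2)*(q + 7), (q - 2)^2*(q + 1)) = 1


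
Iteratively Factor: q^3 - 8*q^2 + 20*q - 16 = (q - 2)*(q^2 - 6*q + 8) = (q - 4)*(q - 2)*(q - 2)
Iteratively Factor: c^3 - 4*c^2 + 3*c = (c)*(c^2 - 4*c + 3) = c*(c - 3)*(c - 1)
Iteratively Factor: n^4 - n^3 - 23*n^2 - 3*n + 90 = (n + 3)*(n^3 - 4*n^2 - 11*n + 30) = (n - 5)*(n + 3)*(n^2 + n - 6) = (n - 5)*(n - 2)*(n + 3)*(n + 3)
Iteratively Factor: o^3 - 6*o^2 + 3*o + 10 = (o - 5)*(o^2 - o - 2) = (o - 5)*(o + 1)*(o - 2)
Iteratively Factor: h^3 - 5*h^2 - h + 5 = (h + 1)*(h^2 - 6*h + 5) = (h - 5)*(h + 1)*(h - 1)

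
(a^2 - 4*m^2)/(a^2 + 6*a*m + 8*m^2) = (a - 2*m)/(a + 4*m)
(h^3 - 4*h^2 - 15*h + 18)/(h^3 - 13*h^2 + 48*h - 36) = (h + 3)/(h - 6)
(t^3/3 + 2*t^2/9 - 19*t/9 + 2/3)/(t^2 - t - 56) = (-3*t^3 - 2*t^2 + 19*t - 6)/(9*(-t^2 + t + 56))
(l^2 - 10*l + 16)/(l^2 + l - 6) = (l - 8)/(l + 3)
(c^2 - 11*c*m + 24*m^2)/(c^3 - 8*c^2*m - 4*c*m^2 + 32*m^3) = (c - 3*m)/(c^2 - 4*m^2)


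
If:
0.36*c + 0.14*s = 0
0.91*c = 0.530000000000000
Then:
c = 0.58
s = -1.50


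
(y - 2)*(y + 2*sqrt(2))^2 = y^3 - 2*y^2 + 4*sqrt(2)*y^2 - 8*sqrt(2)*y + 8*y - 16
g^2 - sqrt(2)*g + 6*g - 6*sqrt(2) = (g + 6)*(g - sqrt(2))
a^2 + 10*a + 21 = (a + 3)*(a + 7)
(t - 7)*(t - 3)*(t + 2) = t^3 - 8*t^2 + t + 42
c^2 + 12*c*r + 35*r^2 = (c + 5*r)*(c + 7*r)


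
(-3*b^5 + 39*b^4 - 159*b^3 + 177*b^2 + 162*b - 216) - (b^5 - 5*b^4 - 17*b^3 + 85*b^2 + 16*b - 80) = -4*b^5 + 44*b^4 - 142*b^3 + 92*b^2 + 146*b - 136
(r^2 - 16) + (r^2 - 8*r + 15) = 2*r^2 - 8*r - 1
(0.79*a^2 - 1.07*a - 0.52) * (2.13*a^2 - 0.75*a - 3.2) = 1.6827*a^4 - 2.8716*a^3 - 2.8331*a^2 + 3.814*a + 1.664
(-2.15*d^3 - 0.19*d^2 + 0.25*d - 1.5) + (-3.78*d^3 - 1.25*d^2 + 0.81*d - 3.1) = -5.93*d^3 - 1.44*d^2 + 1.06*d - 4.6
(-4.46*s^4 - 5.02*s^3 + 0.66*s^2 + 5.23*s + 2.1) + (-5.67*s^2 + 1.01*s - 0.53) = -4.46*s^4 - 5.02*s^3 - 5.01*s^2 + 6.24*s + 1.57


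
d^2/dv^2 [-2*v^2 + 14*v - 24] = -4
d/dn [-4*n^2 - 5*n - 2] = -8*n - 5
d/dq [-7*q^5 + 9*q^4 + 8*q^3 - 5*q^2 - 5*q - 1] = -35*q^4 + 36*q^3 + 24*q^2 - 10*q - 5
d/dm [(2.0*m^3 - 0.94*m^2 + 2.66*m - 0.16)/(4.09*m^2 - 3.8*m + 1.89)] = (8.18*m^4 - 15.2*m^3 + 4.0326*m^2 - 2.2444*m + 4.4194)/(16.7281*m^4 - 31.084*m^3 + 29.9002*m^2 - 14.364*m + 3.5721)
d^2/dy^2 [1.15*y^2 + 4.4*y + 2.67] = 2.30000000000000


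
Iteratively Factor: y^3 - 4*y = (y - 2)*(y^2 + 2*y) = y*(y - 2)*(y + 2)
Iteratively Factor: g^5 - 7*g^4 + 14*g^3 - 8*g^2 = (g)*(g^4 - 7*g^3 + 14*g^2 - 8*g) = g^2*(g^3 - 7*g^2 + 14*g - 8) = g^2*(g - 4)*(g^2 - 3*g + 2) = g^2*(g - 4)*(g - 1)*(g - 2)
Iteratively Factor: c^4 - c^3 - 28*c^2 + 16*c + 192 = (c + 4)*(c^3 - 5*c^2 - 8*c + 48) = (c - 4)*(c + 4)*(c^2 - c - 12) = (c - 4)*(c + 3)*(c + 4)*(c - 4)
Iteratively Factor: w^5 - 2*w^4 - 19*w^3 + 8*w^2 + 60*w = (w + 3)*(w^4 - 5*w^3 - 4*w^2 + 20*w) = (w - 2)*(w + 3)*(w^3 - 3*w^2 - 10*w) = (w - 2)*(w + 2)*(w + 3)*(w^2 - 5*w) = w*(w - 2)*(w + 2)*(w + 3)*(w - 5)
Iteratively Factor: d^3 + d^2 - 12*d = (d - 3)*(d^2 + 4*d) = (d - 3)*(d + 4)*(d)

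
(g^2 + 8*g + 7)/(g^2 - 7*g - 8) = (g + 7)/(g - 8)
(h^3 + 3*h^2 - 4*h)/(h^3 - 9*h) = (h^2 + 3*h - 4)/(h^2 - 9)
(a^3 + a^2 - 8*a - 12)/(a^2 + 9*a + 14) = (a^2 - a - 6)/(a + 7)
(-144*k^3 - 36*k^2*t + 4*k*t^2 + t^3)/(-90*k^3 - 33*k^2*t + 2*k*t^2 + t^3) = (24*k^2 + 10*k*t + t^2)/(15*k^2 + 8*k*t + t^2)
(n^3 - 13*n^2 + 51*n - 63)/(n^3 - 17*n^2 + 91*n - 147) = (n - 3)/(n - 7)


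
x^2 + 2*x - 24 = (x - 4)*(x + 6)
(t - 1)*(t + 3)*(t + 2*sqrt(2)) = t^3 + 2*t^2 + 2*sqrt(2)*t^2 - 3*t + 4*sqrt(2)*t - 6*sqrt(2)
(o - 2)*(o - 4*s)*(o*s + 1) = o^3*s - 4*o^2*s^2 - 2*o^2*s + o^2 + 8*o*s^2 - 4*o*s - 2*o + 8*s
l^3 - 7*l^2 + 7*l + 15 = (l - 5)*(l - 3)*(l + 1)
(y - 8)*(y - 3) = y^2 - 11*y + 24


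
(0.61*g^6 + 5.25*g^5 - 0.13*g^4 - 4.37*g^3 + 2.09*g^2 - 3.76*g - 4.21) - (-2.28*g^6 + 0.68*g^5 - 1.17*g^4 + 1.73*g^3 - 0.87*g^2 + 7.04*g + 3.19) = 2.89*g^6 + 4.57*g^5 + 1.04*g^4 - 6.1*g^3 + 2.96*g^2 - 10.8*g - 7.4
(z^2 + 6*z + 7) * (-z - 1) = -z^3 - 7*z^2 - 13*z - 7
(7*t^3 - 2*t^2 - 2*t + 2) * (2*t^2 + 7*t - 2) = 14*t^5 + 45*t^4 - 32*t^3 - 6*t^2 + 18*t - 4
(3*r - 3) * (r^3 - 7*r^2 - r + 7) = 3*r^4 - 24*r^3 + 18*r^2 + 24*r - 21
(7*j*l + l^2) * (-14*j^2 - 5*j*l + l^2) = -98*j^3*l - 49*j^2*l^2 + 2*j*l^3 + l^4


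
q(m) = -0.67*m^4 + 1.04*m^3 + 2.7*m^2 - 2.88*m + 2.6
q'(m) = -2.68*m^3 + 3.12*m^2 + 5.4*m - 2.88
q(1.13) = 3.20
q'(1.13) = 3.34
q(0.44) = 1.92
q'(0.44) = -0.13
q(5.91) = -522.81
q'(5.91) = -415.21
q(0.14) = 2.25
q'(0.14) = -2.07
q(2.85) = -3.81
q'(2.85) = -24.19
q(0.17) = 2.19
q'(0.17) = -1.88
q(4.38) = -117.42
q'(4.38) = -144.57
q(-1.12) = 6.70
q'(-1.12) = -1.25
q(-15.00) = -36775.45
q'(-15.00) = 9663.12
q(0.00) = 2.60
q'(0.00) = -2.88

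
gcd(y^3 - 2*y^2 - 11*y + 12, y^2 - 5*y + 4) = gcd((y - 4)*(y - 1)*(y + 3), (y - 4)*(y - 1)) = y^2 - 5*y + 4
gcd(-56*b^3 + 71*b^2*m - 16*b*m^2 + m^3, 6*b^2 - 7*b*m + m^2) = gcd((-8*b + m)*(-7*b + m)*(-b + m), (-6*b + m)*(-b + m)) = b - m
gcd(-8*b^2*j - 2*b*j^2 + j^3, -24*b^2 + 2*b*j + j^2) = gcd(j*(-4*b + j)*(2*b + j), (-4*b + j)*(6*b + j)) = 4*b - j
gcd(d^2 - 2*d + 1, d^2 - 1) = d - 1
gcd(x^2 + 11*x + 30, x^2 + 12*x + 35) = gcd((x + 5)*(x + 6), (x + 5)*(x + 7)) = x + 5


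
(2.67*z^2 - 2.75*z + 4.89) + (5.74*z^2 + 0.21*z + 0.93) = 8.41*z^2 - 2.54*z + 5.82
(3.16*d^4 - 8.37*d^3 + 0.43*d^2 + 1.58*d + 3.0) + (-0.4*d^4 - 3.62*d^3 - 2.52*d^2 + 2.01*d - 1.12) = 2.76*d^4 - 11.99*d^3 - 2.09*d^2 + 3.59*d + 1.88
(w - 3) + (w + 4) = 2*w + 1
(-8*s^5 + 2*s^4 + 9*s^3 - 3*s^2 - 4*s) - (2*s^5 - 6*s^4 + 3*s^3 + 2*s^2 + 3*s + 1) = -10*s^5 + 8*s^4 + 6*s^3 - 5*s^2 - 7*s - 1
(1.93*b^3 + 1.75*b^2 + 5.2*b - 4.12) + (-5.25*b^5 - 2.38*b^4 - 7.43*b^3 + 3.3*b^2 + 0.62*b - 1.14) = -5.25*b^5 - 2.38*b^4 - 5.5*b^3 + 5.05*b^2 + 5.82*b - 5.26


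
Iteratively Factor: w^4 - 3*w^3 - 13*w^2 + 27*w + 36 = (w - 4)*(w^3 + w^2 - 9*w - 9) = (w - 4)*(w - 3)*(w^2 + 4*w + 3) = (w - 4)*(w - 3)*(w + 1)*(w + 3)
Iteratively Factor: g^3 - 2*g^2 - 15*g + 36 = (g + 4)*(g^2 - 6*g + 9) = (g - 3)*(g + 4)*(g - 3)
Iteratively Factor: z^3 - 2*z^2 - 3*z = (z)*(z^2 - 2*z - 3) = z*(z - 3)*(z + 1)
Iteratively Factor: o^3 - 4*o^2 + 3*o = (o)*(o^2 - 4*o + 3) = o*(o - 1)*(o - 3)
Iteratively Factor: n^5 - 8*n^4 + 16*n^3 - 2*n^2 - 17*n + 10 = (n - 2)*(n^4 - 6*n^3 + 4*n^2 + 6*n - 5) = (n - 2)*(n - 1)*(n^3 - 5*n^2 - n + 5) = (n - 5)*(n - 2)*(n - 1)*(n^2 - 1) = (n - 5)*(n - 2)*(n - 1)*(n + 1)*(n - 1)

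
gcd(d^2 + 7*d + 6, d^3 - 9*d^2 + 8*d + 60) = 1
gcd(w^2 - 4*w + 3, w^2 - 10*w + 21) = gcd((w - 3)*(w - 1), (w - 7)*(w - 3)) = w - 3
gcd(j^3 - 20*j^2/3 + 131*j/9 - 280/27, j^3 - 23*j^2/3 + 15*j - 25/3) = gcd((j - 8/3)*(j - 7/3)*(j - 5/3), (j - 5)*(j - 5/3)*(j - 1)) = j - 5/3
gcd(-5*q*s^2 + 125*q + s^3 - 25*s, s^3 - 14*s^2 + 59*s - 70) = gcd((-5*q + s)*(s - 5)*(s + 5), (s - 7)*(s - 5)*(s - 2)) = s - 5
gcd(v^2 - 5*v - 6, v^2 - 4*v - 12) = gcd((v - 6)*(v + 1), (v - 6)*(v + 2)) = v - 6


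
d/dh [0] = 0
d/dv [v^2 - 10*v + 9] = 2*v - 10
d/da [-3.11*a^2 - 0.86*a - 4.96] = -6.22*a - 0.86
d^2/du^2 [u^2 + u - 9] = 2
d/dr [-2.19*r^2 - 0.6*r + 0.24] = -4.38*r - 0.6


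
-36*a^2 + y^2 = (-6*a + y)*(6*a + y)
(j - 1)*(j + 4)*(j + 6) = j^3 + 9*j^2 + 14*j - 24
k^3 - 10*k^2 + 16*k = k*(k - 8)*(k - 2)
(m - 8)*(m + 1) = m^2 - 7*m - 8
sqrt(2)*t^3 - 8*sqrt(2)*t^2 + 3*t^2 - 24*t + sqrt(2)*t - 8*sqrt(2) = (t - 8)*(t + sqrt(2))*(sqrt(2)*t + 1)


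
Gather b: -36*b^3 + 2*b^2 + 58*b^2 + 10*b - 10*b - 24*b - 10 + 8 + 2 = -36*b^3 + 60*b^2 - 24*b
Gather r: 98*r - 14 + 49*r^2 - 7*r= 49*r^2 + 91*r - 14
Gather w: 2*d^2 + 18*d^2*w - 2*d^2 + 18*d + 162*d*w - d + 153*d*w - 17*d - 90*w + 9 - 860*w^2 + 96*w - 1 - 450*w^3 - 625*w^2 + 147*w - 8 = -450*w^3 - 1485*w^2 + w*(18*d^2 + 315*d + 153)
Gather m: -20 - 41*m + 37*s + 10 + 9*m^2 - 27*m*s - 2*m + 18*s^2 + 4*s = 9*m^2 + m*(-27*s - 43) + 18*s^2 + 41*s - 10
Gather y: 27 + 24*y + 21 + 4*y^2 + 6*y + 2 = 4*y^2 + 30*y + 50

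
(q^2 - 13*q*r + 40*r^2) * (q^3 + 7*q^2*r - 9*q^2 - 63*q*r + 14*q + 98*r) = q^5 - 6*q^4*r - 9*q^4 - 51*q^3*r^2 + 54*q^3*r + 14*q^3 + 280*q^2*r^3 + 459*q^2*r^2 - 84*q^2*r - 2520*q*r^3 - 714*q*r^2 + 3920*r^3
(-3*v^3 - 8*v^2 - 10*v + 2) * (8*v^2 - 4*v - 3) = -24*v^5 - 52*v^4 - 39*v^3 + 80*v^2 + 22*v - 6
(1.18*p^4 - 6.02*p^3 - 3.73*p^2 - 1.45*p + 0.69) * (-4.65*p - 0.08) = -5.487*p^5 + 27.8986*p^4 + 17.8261*p^3 + 7.0409*p^2 - 3.0925*p - 0.0552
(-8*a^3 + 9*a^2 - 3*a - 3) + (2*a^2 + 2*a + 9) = -8*a^3 + 11*a^2 - a + 6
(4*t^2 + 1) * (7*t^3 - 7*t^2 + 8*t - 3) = 28*t^5 - 28*t^4 + 39*t^3 - 19*t^2 + 8*t - 3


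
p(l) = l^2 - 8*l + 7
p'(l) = 2*l - 8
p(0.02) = 6.84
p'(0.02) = -7.96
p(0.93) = 0.42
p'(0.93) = -6.14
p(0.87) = 0.80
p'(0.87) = -6.26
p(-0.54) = 11.61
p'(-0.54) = -9.08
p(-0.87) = 14.72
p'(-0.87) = -9.74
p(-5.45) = 80.30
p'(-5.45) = -18.90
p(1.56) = -3.05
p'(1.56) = -4.88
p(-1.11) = 17.11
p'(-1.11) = -10.22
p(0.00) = 7.00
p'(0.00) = -8.00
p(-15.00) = 352.00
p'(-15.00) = -38.00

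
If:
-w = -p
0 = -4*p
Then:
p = 0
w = 0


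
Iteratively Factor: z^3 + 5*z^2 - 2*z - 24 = (z + 3)*(z^2 + 2*z - 8) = (z - 2)*(z + 3)*(z + 4)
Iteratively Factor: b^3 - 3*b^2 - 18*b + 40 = (b - 2)*(b^2 - b - 20) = (b - 2)*(b + 4)*(b - 5)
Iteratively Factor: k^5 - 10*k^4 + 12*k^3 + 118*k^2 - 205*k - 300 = (k - 5)*(k^4 - 5*k^3 - 13*k^2 + 53*k + 60) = (k - 5)*(k - 4)*(k^3 - k^2 - 17*k - 15) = (k - 5)*(k - 4)*(k + 1)*(k^2 - 2*k - 15) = (k - 5)^2*(k - 4)*(k + 1)*(k + 3)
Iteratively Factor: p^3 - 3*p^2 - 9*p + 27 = (p - 3)*(p^2 - 9) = (p - 3)^2*(p + 3)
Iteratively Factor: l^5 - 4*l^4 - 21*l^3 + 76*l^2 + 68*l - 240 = (l - 5)*(l^4 + l^3 - 16*l^2 - 4*l + 48) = (l - 5)*(l + 2)*(l^3 - l^2 - 14*l + 24) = (l - 5)*(l + 2)*(l + 4)*(l^2 - 5*l + 6) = (l - 5)*(l - 3)*(l + 2)*(l + 4)*(l - 2)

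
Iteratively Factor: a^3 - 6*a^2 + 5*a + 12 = (a - 3)*(a^2 - 3*a - 4) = (a - 4)*(a - 3)*(a + 1)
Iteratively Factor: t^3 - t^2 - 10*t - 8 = (t + 2)*(t^2 - 3*t - 4) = (t + 1)*(t + 2)*(t - 4)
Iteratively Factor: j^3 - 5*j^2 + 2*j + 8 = (j - 2)*(j^2 - 3*j - 4) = (j - 2)*(j + 1)*(j - 4)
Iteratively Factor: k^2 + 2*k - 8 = (k + 4)*(k - 2)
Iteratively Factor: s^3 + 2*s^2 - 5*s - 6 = (s + 3)*(s^2 - s - 2) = (s + 1)*(s + 3)*(s - 2)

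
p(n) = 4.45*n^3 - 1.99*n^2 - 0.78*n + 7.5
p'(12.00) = 1873.86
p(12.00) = 7401.18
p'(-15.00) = 3062.67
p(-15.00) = -15447.30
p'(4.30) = 228.95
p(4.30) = 321.16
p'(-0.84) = 11.98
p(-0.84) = 4.11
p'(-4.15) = 245.66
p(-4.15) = -341.59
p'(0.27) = -0.88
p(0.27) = 7.23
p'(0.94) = 7.27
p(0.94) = 8.70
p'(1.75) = 33.14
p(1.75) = 23.89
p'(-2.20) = 72.59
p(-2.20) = -47.80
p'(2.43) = 68.38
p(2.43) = 57.71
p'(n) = 13.35*n^2 - 3.98*n - 0.78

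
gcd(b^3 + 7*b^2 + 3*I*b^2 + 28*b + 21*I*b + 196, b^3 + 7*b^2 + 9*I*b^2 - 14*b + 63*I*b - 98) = b^2 + b*(7 + 7*I) + 49*I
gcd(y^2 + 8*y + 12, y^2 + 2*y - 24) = y + 6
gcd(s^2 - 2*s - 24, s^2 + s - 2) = 1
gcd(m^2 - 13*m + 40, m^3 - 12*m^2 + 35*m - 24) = m - 8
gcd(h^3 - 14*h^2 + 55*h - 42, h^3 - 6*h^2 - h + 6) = h^2 - 7*h + 6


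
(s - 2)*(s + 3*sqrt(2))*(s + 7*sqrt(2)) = s^3 - 2*s^2 + 10*sqrt(2)*s^2 - 20*sqrt(2)*s + 42*s - 84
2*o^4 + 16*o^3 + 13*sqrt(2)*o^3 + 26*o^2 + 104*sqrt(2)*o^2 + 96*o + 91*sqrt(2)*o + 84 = (o + 7)*(o + 6*sqrt(2))*(sqrt(2)*o + 1)*(sqrt(2)*o + sqrt(2))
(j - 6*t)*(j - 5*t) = j^2 - 11*j*t + 30*t^2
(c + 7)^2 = c^2 + 14*c + 49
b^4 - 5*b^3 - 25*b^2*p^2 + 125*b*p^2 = b*(b - 5)*(b - 5*p)*(b + 5*p)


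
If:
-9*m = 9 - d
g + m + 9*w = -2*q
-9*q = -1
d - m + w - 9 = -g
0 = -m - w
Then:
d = 137/15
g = -14/135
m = 2/135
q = 1/9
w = -2/135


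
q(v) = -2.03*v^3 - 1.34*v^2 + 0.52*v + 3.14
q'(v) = -6.09*v^2 - 2.68*v + 0.52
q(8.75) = -1454.85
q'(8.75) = -489.20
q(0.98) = 0.45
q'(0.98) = -7.96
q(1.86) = -13.59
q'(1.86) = -25.53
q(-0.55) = 2.79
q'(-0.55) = 0.15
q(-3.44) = 68.13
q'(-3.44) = -62.33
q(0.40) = 3.00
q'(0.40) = -1.53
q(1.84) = -13.09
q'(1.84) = -25.03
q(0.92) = 0.90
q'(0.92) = -7.10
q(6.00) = -480.46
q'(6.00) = -234.80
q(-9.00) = 1369.79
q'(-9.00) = -468.65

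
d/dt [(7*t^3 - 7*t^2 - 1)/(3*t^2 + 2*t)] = (21*t^4 + 28*t^3 - 14*t^2 + 6*t + 2)/(t^2*(9*t^2 + 12*t + 4))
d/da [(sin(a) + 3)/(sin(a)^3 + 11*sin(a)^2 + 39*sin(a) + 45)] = -2*(sin(a) + 4)*cos(a)/((sin(a) + 3)^2*(sin(a) + 5)^2)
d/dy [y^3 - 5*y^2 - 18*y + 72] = 3*y^2 - 10*y - 18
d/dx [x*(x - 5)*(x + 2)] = 3*x^2 - 6*x - 10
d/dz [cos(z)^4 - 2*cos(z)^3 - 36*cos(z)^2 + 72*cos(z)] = 2*(-2*cos(z)^3 + 3*cos(z)^2 + 36*cos(z) - 36)*sin(z)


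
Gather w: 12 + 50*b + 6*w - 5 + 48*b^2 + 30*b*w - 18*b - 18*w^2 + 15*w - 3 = 48*b^2 + 32*b - 18*w^2 + w*(30*b + 21) + 4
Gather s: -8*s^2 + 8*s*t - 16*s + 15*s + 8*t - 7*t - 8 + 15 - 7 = -8*s^2 + s*(8*t - 1) + t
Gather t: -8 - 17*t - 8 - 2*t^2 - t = -2*t^2 - 18*t - 16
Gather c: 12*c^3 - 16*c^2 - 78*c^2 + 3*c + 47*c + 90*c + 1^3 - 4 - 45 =12*c^3 - 94*c^2 + 140*c - 48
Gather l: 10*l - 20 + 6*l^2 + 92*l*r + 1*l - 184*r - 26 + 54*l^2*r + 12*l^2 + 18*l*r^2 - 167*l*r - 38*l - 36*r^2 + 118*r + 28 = l^2*(54*r + 18) + l*(18*r^2 - 75*r - 27) - 36*r^2 - 66*r - 18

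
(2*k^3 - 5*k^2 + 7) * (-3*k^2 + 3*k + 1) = -6*k^5 + 21*k^4 - 13*k^3 - 26*k^2 + 21*k + 7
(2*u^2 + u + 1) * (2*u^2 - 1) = 4*u^4 + 2*u^3 - u - 1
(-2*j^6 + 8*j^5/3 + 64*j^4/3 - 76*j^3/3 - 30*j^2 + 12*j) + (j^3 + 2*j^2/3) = -2*j^6 + 8*j^5/3 + 64*j^4/3 - 73*j^3/3 - 88*j^2/3 + 12*j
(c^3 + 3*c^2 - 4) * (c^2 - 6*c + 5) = c^5 - 3*c^4 - 13*c^3 + 11*c^2 + 24*c - 20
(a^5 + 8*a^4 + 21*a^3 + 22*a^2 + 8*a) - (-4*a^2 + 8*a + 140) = a^5 + 8*a^4 + 21*a^3 + 26*a^2 - 140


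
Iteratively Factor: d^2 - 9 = (d - 3)*(d + 3)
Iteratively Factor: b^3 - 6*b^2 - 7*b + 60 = (b - 4)*(b^2 - 2*b - 15) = (b - 4)*(b + 3)*(b - 5)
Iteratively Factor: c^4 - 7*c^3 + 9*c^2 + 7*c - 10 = (c - 5)*(c^3 - 2*c^2 - c + 2) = (c - 5)*(c + 1)*(c^2 - 3*c + 2) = (c - 5)*(c - 1)*(c + 1)*(c - 2)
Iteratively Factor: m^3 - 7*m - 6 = (m + 2)*(m^2 - 2*m - 3) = (m - 3)*(m + 2)*(m + 1)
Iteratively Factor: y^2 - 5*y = (y)*(y - 5)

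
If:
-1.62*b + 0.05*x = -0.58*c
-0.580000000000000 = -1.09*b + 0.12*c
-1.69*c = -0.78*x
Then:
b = 0.72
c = 1.69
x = 3.66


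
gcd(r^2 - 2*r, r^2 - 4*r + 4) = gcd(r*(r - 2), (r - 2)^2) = r - 2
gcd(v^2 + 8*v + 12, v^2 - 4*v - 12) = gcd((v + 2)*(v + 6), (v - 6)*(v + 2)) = v + 2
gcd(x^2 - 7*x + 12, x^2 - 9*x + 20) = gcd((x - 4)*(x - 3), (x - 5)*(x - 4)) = x - 4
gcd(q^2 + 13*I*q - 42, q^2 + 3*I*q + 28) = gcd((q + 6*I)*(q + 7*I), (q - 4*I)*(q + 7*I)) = q + 7*I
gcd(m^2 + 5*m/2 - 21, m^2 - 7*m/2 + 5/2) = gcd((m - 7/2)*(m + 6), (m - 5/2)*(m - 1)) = 1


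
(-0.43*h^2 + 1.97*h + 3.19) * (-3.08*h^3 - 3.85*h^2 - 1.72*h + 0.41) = 1.3244*h^5 - 4.4121*h^4 - 16.6701*h^3 - 15.8462*h^2 - 4.6791*h + 1.3079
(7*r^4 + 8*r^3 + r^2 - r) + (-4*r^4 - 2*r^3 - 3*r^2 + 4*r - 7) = 3*r^4 + 6*r^3 - 2*r^2 + 3*r - 7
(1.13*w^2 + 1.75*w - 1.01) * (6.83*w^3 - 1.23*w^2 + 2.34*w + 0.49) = 7.7179*w^5 + 10.5626*w^4 - 6.4066*w^3 + 5.891*w^2 - 1.5059*w - 0.4949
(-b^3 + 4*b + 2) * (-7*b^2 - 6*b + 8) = 7*b^5 + 6*b^4 - 36*b^3 - 38*b^2 + 20*b + 16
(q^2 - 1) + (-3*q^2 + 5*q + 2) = -2*q^2 + 5*q + 1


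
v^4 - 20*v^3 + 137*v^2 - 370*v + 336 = (v - 8)*(v - 7)*(v - 3)*(v - 2)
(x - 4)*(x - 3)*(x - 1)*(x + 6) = x^4 - 2*x^3 - 29*x^2 + 102*x - 72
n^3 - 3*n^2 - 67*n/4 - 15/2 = (n - 6)*(n + 1/2)*(n + 5/2)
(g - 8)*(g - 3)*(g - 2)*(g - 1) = g^4 - 14*g^3 + 59*g^2 - 94*g + 48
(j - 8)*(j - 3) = j^2 - 11*j + 24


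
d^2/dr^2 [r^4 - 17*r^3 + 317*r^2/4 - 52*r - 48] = 12*r^2 - 102*r + 317/2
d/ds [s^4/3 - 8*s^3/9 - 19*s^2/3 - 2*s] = 4*s^3/3 - 8*s^2/3 - 38*s/3 - 2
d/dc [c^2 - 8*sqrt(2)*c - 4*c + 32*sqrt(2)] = 2*c - 8*sqrt(2) - 4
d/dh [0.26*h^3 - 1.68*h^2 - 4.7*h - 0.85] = 0.78*h^2 - 3.36*h - 4.7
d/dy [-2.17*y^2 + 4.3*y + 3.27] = 4.3 - 4.34*y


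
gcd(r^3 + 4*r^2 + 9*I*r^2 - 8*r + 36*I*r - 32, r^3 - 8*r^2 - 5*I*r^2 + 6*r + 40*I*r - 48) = r + I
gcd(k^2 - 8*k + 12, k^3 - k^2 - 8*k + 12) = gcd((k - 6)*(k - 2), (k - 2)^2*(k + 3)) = k - 2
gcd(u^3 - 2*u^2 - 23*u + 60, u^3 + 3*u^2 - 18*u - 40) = u^2 + u - 20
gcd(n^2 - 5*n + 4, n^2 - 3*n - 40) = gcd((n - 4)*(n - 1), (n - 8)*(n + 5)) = 1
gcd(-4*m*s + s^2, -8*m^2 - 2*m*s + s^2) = -4*m + s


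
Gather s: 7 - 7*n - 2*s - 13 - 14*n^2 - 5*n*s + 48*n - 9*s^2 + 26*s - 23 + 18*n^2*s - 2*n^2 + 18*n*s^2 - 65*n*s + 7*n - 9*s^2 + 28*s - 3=-16*n^2 + 48*n + s^2*(18*n - 18) + s*(18*n^2 - 70*n + 52) - 32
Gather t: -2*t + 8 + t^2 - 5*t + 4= t^2 - 7*t + 12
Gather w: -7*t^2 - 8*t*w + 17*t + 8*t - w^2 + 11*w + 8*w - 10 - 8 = -7*t^2 + 25*t - w^2 + w*(19 - 8*t) - 18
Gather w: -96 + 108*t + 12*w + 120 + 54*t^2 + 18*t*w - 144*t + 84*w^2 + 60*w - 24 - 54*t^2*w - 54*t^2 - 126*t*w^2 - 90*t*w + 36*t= w^2*(84 - 126*t) + w*(-54*t^2 - 72*t + 72)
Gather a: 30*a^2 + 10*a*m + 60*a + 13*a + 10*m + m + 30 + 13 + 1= 30*a^2 + a*(10*m + 73) + 11*m + 44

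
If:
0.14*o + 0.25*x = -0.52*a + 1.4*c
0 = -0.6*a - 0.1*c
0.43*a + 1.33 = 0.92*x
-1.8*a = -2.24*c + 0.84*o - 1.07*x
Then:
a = -0.09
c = 0.56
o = 3.49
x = 1.40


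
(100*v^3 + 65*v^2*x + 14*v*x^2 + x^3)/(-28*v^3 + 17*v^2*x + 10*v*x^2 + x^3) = (25*v^2 + 10*v*x + x^2)/(-7*v^2 + 6*v*x + x^2)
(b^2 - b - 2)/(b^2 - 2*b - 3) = (b - 2)/(b - 3)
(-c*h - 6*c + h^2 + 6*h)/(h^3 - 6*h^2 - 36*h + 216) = (-c + h)/(h^2 - 12*h + 36)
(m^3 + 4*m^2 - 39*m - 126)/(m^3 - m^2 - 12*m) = (m^2 + m - 42)/(m*(m - 4))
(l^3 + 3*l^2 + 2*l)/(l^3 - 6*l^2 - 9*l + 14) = l*(l + 1)/(l^2 - 8*l + 7)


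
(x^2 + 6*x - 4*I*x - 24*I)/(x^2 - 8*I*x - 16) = (x + 6)/(x - 4*I)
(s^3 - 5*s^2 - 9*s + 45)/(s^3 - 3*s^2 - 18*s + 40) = (s^2 - 9)/(s^2 + 2*s - 8)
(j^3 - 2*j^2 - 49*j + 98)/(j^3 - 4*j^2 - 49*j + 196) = (j - 2)/(j - 4)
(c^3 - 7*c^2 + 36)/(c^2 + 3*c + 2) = (c^2 - 9*c + 18)/(c + 1)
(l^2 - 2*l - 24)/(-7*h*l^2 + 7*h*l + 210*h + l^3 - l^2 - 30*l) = (-l - 4)/(7*h*l + 35*h - l^2 - 5*l)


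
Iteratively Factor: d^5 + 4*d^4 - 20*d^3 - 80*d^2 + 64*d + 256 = (d - 2)*(d^4 + 6*d^3 - 8*d^2 - 96*d - 128) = (d - 2)*(d + 4)*(d^3 + 2*d^2 - 16*d - 32) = (d - 4)*(d - 2)*(d + 4)*(d^2 + 6*d + 8) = (d - 4)*(d - 2)*(d + 4)^2*(d + 2)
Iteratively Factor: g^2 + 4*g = (g)*(g + 4)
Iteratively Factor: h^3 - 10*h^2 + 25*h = (h - 5)*(h^2 - 5*h) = (h - 5)^2*(h)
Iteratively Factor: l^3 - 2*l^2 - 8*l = (l - 4)*(l^2 + 2*l) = (l - 4)*(l + 2)*(l)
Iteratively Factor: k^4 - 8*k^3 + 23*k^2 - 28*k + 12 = (k - 2)*(k^3 - 6*k^2 + 11*k - 6) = (k - 3)*(k - 2)*(k^2 - 3*k + 2) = (k - 3)*(k - 2)^2*(k - 1)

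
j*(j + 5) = j^2 + 5*j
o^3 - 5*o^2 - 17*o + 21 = (o - 7)*(o - 1)*(o + 3)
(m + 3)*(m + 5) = m^2 + 8*m + 15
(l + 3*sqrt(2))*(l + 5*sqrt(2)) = l^2 + 8*sqrt(2)*l + 30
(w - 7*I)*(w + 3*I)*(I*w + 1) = I*w^3 + 5*w^2 + 17*I*w + 21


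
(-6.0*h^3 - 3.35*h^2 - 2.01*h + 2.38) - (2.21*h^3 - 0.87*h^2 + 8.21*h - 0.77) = -8.21*h^3 - 2.48*h^2 - 10.22*h + 3.15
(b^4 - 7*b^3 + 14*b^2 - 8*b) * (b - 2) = b^5 - 9*b^4 + 28*b^3 - 36*b^2 + 16*b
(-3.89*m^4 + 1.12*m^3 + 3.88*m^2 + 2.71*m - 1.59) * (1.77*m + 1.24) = -6.8853*m^5 - 2.8412*m^4 + 8.2564*m^3 + 9.6079*m^2 + 0.5461*m - 1.9716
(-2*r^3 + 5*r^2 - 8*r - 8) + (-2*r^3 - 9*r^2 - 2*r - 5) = -4*r^3 - 4*r^2 - 10*r - 13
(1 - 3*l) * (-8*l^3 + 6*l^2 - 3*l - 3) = 24*l^4 - 26*l^3 + 15*l^2 + 6*l - 3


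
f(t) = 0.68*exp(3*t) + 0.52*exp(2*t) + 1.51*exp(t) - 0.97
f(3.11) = 7958.66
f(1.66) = 120.28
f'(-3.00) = 0.08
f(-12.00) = -0.97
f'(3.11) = 23549.78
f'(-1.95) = 0.24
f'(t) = 2.04*exp(3*t) + 1.04*exp(2*t) + 1.51*exp(t) = (2.04*exp(2*t) + 1.04*exp(t) + 1.51)*exp(t)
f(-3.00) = -0.89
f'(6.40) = 445095115.28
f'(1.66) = 333.48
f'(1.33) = 130.85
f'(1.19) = 88.65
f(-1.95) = -0.74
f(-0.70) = -0.01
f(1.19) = 33.76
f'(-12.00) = 0.00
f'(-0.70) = 1.26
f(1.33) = 48.93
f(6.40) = 148428427.67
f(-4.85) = -0.96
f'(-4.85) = 0.01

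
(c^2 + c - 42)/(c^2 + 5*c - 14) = (c - 6)/(c - 2)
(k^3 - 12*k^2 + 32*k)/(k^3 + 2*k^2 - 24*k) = (k - 8)/(k + 6)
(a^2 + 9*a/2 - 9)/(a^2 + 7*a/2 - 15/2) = (a + 6)/(a + 5)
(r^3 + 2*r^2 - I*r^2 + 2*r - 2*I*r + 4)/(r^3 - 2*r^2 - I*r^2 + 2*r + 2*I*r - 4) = (r + 2)/(r - 2)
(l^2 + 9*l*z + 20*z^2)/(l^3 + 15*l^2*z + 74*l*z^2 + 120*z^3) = 1/(l + 6*z)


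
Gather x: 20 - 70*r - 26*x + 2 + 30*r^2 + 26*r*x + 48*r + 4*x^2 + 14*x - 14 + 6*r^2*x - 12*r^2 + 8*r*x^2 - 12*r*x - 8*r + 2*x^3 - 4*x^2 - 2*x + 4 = 18*r^2 + 8*r*x^2 - 30*r + 2*x^3 + x*(6*r^2 + 14*r - 14) + 12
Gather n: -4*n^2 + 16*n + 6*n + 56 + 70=-4*n^2 + 22*n + 126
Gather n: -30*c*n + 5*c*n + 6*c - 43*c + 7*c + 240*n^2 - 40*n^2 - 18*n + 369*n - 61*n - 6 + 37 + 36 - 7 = -30*c + 200*n^2 + n*(290 - 25*c) + 60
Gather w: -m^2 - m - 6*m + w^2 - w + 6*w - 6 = -m^2 - 7*m + w^2 + 5*w - 6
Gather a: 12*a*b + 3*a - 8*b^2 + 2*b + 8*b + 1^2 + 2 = a*(12*b + 3) - 8*b^2 + 10*b + 3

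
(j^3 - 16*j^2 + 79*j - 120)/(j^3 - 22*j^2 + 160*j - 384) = (j^2 - 8*j + 15)/(j^2 - 14*j + 48)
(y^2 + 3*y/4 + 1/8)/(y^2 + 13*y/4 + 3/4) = (y + 1/2)/(y + 3)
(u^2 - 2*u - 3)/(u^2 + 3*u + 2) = (u - 3)/(u + 2)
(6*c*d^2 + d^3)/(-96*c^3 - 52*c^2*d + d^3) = -d^2/(16*c^2 + 6*c*d - d^2)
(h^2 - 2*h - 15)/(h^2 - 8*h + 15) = (h + 3)/(h - 3)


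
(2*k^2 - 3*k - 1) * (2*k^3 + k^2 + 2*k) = 4*k^5 - 4*k^4 - k^3 - 7*k^2 - 2*k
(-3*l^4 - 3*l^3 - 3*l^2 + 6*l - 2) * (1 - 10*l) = 30*l^5 + 27*l^4 + 27*l^3 - 63*l^2 + 26*l - 2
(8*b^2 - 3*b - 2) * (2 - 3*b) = -24*b^3 + 25*b^2 - 4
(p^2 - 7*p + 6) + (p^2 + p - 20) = 2*p^2 - 6*p - 14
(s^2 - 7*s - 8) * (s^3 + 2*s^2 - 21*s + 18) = s^5 - 5*s^4 - 43*s^3 + 149*s^2 + 42*s - 144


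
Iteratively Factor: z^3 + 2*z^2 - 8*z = (z)*(z^2 + 2*z - 8) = z*(z - 2)*(z + 4)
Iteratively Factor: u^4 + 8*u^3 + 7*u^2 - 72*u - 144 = (u - 3)*(u^3 + 11*u^2 + 40*u + 48) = (u - 3)*(u + 3)*(u^2 + 8*u + 16) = (u - 3)*(u + 3)*(u + 4)*(u + 4)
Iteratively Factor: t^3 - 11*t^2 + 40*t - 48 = (t - 4)*(t^2 - 7*t + 12) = (t - 4)*(t - 3)*(t - 4)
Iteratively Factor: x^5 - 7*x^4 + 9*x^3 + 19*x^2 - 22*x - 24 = (x - 4)*(x^4 - 3*x^3 - 3*x^2 + 7*x + 6) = (x - 4)*(x + 1)*(x^3 - 4*x^2 + x + 6) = (x - 4)*(x - 3)*(x + 1)*(x^2 - x - 2) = (x - 4)*(x - 3)*(x - 2)*(x + 1)*(x + 1)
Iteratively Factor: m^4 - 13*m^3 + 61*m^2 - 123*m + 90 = (m - 5)*(m^3 - 8*m^2 + 21*m - 18) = (m - 5)*(m - 3)*(m^2 - 5*m + 6) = (m - 5)*(m - 3)^2*(m - 2)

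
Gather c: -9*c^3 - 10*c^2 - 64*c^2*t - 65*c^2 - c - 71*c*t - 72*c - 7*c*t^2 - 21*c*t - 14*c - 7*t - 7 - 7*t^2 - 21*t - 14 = -9*c^3 + c^2*(-64*t - 75) + c*(-7*t^2 - 92*t - 87) - 7*t^2 - 28*t - 21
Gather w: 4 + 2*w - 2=2*w + 2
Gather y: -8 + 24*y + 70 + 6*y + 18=30*y + 80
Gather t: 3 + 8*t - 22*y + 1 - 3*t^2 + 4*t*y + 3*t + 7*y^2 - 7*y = -3*t^2 + t*(4*y + 11) + 7*y^2 - 29*y + 4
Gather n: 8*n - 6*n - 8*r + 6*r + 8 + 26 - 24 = 2*n - 2*r + 10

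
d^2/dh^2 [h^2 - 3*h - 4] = 2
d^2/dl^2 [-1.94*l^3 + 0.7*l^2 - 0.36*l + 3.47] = 1.4 - 11.64*l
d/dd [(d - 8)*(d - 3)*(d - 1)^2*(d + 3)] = 5*d^4 - 40*d^3 + 24*d^2 + 164*d - 153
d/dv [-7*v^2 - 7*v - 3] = -14*v - 7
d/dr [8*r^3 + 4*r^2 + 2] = 8*r*(3*r + 1)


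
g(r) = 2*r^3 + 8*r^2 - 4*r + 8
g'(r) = 6*r^2 + 16*r - 4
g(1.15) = 17.02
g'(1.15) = 22.34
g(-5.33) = -46.25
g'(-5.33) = 81.17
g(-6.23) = -140.19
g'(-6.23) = 129.20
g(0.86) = 11.75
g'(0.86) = 14.20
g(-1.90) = 30.76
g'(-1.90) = -12.74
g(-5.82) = -92.02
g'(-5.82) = 106.11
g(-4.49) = 6.20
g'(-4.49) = 45.12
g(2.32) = 66.75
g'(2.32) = 65.41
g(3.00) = 122.00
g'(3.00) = 98.00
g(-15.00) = -4882.00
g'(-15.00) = 1106.00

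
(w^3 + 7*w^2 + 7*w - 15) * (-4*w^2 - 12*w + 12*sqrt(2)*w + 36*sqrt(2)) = -4*w^5 - 40*w^4 + 12*sqrt(2)*w^4 - 112*w^3 + 120*sqrt(2)*w^3 - 24*w^2 + 336*sqrt(2)*w^2 + 72*sqrt(2)*w + 180*w - 540*sqrt(2)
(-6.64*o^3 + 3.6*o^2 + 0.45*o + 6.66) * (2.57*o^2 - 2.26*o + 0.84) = -17.0648*o^5 + 24.2584*o^4 - 12.5571*o^3 + 19.1232*o^2 - 14.6736*o + 5.5944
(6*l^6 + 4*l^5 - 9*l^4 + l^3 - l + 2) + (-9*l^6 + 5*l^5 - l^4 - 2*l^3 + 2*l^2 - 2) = -3*l^6 + 9*l^5 - 10*l^4 - l^3 + 2*l^2 - l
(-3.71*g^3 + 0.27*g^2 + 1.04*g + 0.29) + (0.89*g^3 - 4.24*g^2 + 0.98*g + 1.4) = -2.82*g^3 - 3.97*g^2 + 2.02*g + 1.69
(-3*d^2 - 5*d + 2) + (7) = -3*d^2 - 5*d + 9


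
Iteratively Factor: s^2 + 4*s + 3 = (s + 3)*(s + 1)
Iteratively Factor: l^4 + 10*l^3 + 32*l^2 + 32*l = (l + 2)*(l^3 + 8*l^2 + 16*l) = (l + 2)*(l + 4)*(l^2 + 4*l) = l*(l + 2)*(l + 4)*(l + 4)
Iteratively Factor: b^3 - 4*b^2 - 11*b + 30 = (b - 2)*(b^2 - 2*b - 15) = (b - 5)*(b - 2)*(b + 3)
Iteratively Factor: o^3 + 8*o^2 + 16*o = (o + 4)*(o^2 + 4*o) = (o + 4)^2*(o)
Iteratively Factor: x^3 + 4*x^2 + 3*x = (x + 1)*(x^2 + 3*x) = x*(x + 1)*(x + 3)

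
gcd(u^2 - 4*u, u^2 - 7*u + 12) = u - 4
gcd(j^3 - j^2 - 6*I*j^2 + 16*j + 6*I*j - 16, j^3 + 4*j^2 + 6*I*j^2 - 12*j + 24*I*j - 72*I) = 1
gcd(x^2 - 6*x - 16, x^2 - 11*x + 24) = x - 8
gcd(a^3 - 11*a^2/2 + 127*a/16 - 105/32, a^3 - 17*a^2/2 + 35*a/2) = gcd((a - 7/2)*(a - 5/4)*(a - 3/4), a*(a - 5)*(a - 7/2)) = a - 7/2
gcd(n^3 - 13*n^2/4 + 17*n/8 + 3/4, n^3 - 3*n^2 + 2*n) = n - 2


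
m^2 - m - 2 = (m - 2)*(m + 1)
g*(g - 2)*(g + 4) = g^3 + 2*g^2 - 8*g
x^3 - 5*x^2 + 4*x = x*(x - 4)*(x - 1)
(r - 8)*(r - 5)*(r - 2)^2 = r^4 - 17*r^3 + 96*r^2 - 212*r + 160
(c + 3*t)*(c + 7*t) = c^2 + 10*c*t + 21*t^2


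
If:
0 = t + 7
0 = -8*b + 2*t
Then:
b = -7/4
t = -7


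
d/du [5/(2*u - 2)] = -5/(2*(u - 1)^2)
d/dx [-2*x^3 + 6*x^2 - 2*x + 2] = -6*x^2 + 12*x - 2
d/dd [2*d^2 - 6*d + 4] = 4*d - 6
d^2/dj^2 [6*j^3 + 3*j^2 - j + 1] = 36*j + 6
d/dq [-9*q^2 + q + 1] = 1 - 18*q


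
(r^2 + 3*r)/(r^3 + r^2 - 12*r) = (r + 3)/(r^2 + r - 12)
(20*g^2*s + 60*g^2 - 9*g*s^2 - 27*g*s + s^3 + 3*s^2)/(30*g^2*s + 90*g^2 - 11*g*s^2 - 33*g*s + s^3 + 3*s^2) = (-4*g + s)/(-6*g + s)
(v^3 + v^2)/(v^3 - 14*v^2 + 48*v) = v*(v + 1)/(v^2 - 14*v + 48)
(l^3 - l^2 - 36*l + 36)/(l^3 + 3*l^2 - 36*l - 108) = (l - 1)/(l + 3)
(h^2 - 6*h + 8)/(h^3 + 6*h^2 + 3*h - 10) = (h^2 - 6*h + 8)/(h^3 + 6*h^2 + 3*h - 10)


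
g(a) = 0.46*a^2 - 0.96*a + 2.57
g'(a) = 0.92*a - 0.96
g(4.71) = 8.25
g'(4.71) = 3.37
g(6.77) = 17.15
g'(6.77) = 5.27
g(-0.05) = 2.62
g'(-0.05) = -1.01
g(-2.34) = 7.34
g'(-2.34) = -3.11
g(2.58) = 3.16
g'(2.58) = 1.41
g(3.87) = 5.74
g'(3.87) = 2.60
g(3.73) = 5.39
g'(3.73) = 2.47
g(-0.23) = 2.82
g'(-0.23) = -1.17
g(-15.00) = 120.47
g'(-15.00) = -14.76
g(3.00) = 3.83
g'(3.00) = 1.80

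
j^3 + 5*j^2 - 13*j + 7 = (j - 1)^2*(j + 7)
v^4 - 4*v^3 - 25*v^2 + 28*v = v*(v - 7)*(v - 1)*(v + 4)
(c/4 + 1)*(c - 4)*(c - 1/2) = c^3/4 - c^2/8 - 4*c + 2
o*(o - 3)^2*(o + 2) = o^4 - 4*o^3 - 3*o^2 + 18*o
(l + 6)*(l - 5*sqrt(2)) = l^2 - 5*sqrt(2)*l + 6*l - 30*sqrt(2)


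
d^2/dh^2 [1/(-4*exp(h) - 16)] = (4 - exp(h))*exp(h)/(4*(exp(h) + 4)^3)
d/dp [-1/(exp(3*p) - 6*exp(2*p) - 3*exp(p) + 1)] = 3*(exp(2*p) - 4*exp(p) - 1)*exp(p)/(exp(3*p) - 6*exp(2*p) - 3*exp(p) + 1)^2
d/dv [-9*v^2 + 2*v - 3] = 2 - 18*v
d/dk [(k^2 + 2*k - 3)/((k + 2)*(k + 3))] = 3/(k^2 + 4*k + 4)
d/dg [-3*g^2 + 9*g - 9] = 9 - 6*g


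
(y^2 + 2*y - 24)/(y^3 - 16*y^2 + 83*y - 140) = (y + 6)/(y^2 - 12*y + 35)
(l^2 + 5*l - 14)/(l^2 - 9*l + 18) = (l^2 + 5*l - 14)/(l^2 - 9*l + 18)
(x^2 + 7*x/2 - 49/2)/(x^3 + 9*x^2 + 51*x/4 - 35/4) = 2*(2*x - 7)/(4*x^2 + 8*x - 5)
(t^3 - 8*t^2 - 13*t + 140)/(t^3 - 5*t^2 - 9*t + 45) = (t^2 - 3*t - 28)/(t^2 - 9)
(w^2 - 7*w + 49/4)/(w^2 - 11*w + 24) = (w^2 - 7*w + 49/4)/(w^2 - 11*w + 24)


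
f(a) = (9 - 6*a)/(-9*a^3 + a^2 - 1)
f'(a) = (9 - 6*a)*(27*a^2 - 2*a)/(-9*a^3 + a^2 - 1)^2 - 6/(-9*a^3 + a^2 - 1) = 3*(18*a^3 - 2*a^2 - a*(2*a - 3)*(27*a - 2) + 2)/(9*a^3 - a^2 + 1)^2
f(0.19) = -7.66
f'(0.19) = 10.29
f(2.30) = 0.05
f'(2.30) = -0.00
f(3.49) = 0.03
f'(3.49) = -0.01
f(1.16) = -0.15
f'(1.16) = 0.81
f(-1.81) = 0.36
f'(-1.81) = 0.48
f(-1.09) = 1.31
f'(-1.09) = 3.29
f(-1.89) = 0.32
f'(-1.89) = 0.41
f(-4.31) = 0.05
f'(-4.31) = 0.02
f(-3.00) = 0.11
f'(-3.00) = 0.08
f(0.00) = -9.00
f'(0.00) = 6.00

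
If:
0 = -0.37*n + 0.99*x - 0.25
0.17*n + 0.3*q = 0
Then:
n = 2.67567567567568*x - 0.675675675675676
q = 0.382882882882883 - 1.51621621621622*x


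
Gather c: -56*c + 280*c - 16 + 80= 224*c + 64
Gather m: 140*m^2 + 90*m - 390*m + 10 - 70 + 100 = 140*m^2 - 300*m + 40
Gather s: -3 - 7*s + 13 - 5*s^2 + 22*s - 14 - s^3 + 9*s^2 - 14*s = -s^3 + 4*s^2 + s - 4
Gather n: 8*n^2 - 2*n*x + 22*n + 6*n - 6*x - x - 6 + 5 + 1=8*n^2 + n*(28 - 2*x) - 7*x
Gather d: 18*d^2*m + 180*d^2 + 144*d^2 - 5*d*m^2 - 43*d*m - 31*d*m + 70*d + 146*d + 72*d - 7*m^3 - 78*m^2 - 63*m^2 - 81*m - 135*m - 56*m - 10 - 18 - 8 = d^2*(18*m + 324) + d*(-5*m^2 - 74*m + 288) - 7*m^3 - 141*m^2 - 272*m - 36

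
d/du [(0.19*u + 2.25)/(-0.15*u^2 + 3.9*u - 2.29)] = (0.0285*u^2 + 0.675*u - 9.2101)/(0.0225*u^4 - 1.17*u^3 + 15.897*u^2 - 17.862*u + 5.2441)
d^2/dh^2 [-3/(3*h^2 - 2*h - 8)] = 6*(-9*h^2 + 6*h + 4*(3*h - 1)^2 + 24)/(-3*h^2 + 2*h + 8)^3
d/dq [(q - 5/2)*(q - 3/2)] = 2*q - 4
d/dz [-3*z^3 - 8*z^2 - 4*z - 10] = -9*z^2 - 16*z - 4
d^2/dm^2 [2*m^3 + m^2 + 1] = 12*m + 2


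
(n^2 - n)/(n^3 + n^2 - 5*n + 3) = n/(n^2 + 2*n - 3)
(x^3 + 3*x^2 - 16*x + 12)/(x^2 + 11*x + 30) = (x^2 - 3*x + 2)/(x + 5)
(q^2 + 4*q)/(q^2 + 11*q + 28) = q/(q + 7)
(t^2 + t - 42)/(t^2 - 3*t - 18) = (t + 7)/(t + 3)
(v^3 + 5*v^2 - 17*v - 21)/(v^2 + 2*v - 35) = (v^2 - 2*v - 3)/(v - 5)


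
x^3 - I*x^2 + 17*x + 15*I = (x - 5*I)*(x + I)*(x + 3*I)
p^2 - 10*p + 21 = (p - 7)*(p - 3)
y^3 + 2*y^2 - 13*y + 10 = (y - 2)*(y - 1)*(y + 5)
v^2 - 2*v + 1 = (v - 1)^2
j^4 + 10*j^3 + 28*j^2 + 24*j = j*(j + 2)^2*(j + 6)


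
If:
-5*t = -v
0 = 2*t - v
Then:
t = 0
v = 0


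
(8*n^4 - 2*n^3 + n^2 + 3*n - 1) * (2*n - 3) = 16*n^5 - 28*n^4 + 8*n^3 + 3*n^2 - 11*n + 3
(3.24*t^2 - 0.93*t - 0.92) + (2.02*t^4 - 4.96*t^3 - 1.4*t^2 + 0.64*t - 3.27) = 2.02*t^4 - 4.96*t^3 + 1.84*t^2 - 0.29*t - 4.19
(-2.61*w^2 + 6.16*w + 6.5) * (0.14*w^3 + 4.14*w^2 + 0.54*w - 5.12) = -0.3654*w^5 - 9.943*w^4 + 25.003*w^3 + 43.5996*w^2 - 28.0292*w - 33.28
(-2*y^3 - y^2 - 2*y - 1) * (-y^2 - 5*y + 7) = 2*y^5 + 11*y^4 - 7*y^3 + 4*y^2 - 9*y - 7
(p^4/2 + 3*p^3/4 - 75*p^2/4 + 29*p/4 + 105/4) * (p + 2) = p^5/2 + 7*p^4/4 - 69*p^3/4 - 121*p^2/4 + 163*p/4 + 105/2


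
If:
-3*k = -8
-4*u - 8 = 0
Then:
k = 8/3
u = -2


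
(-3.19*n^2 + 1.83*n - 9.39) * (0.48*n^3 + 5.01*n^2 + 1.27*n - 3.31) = -1.5312*n^5 - 15.1035*n^4 + 0.6098*n^3 - 34.1609*n^2 - 17.9826*n + 31.0809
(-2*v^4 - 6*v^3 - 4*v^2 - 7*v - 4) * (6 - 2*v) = 4*v^5 - 28*v^3 - 10*v^2 - 34*v - 24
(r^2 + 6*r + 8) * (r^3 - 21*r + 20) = r^5 + 6*r^4 - 13*r^3 - 106*r^2 - 48*r + 160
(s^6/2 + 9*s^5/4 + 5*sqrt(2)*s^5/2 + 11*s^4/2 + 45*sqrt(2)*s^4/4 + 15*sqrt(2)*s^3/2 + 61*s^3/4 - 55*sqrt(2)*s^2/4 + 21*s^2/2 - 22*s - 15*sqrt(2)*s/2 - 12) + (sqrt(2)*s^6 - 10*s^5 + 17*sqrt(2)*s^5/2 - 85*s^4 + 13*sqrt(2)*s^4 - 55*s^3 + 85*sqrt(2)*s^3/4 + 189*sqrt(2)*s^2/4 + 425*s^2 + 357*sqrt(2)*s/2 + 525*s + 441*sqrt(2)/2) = s^6/2 + sqrt(2)*s^6 - 31*s^5/4 + 11*sqrt(2)*s^5 - 159*s^4/2 + 97*sqrt(2)*s^4/4 - 159*s^3/4 + 115*sqrt(2)*s^3/4 + 67*sqrt(2)*s^2/2 + 871*s^2/2 + 171*sqrt(2)*s + 503*s - 12 + 441*sqrt(2)/2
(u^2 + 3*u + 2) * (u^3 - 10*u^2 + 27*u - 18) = u^5 - 7*u^4 - u^3 + 43*u^2 - 36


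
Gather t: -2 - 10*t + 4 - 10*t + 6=8 - 20*t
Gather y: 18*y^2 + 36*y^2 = 54*y^2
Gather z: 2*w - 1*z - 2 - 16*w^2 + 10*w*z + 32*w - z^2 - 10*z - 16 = -16*w^2 + 34*w - z^2 + z*(10*w - 11) - 18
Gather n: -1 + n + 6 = n + 5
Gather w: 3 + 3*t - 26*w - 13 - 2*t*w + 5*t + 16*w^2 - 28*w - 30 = 8*t + 16*w^2 + w*(-2*t - 54) - 40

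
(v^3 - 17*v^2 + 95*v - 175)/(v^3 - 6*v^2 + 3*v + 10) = (v^2 - 12*v + 35)/(v^2 - v - 2)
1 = 1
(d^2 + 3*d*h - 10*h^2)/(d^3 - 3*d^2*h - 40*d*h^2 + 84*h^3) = (d + 5*h)/(d^2 - d*h - 42*h^2)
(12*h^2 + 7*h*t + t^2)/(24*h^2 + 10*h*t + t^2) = (3*h + t)/(6*h + t)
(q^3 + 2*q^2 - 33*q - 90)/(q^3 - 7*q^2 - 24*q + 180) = (q + 3)/(q - 6)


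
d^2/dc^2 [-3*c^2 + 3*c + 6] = -6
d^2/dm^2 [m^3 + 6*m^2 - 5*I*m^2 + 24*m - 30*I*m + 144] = 6*m + 12 - 10*I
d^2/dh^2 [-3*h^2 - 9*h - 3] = -6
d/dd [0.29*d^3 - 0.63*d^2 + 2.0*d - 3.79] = 0.87*d^2 - 1.26*d + 2.0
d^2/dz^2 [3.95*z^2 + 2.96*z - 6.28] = 7.90000000000000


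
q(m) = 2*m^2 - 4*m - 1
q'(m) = 4*m - 4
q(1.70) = -2.02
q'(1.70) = 2.80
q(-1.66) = 11.15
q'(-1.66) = -10.64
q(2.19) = -0.17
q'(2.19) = 4.76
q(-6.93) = 122.77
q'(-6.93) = -31.72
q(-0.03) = -0.88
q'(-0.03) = -4.12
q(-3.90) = 45.02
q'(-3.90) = -19.60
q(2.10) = -0.58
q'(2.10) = 4.40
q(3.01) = 5.08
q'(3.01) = 8.04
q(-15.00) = 509.00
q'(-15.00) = -64.00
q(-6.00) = 95.00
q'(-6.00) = -28.00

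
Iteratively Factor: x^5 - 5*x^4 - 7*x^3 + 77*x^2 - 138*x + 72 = (x - 3)*(x^4 - 2*x^3 - 13*x^2 + 38*x - 24) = (x - 3)^2*(x^3 + x^2 - 10*x + 8) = (x - 3)^2*(x + 4)*(x^2 - 3*x + 2) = (x - 3)^2*(x - 2)*(x + 4)*(x - 1)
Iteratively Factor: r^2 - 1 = (r + 1)*(r - 1)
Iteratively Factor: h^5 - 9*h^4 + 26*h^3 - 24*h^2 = (h - 3)*(h^4 - 6*h^3 + 8*h^2) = (h - 3)*(h - 2)*(h^3 - 4*h^2) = (h - 4)*(h - 3)*(h - 2)*(h^2) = h*(h - 4)*(h - 3)*(h - 2)*(h)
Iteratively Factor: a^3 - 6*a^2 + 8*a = (a - 4)*(a^2 - 2*a) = a*(a - 4)*(a - 2)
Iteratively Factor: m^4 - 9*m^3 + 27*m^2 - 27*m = (m - 3)*(m^3 - 6*m^2 + 9*m) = (m - 3)^2*(m^2 - 3*m) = m*(m - 3)^2*(m - 3)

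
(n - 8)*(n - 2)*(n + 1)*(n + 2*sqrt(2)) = n^4 - 9*n^3 + 2*sqrt(2)*n^3 - 18*sqrt(2)*n^2 + 6*n^2 + 16*n + 12*sqrt(2)*n + 32*sqrt(2)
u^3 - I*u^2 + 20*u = u*(u - 5*I)*(u + 4*I)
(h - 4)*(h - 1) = h^2 - 5*h + 4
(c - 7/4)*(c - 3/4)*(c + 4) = c^3 + 3*c^2/2 - 139*c/16 + 21/4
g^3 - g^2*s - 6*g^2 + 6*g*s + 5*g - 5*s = (g - 5)*(g - 1)*(g - s)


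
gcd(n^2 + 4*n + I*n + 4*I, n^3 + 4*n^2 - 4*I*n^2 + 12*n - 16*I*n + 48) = n + 4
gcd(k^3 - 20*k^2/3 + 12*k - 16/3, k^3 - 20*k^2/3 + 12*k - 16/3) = k^3 - 20*k^2/3 + 12*k - 16/3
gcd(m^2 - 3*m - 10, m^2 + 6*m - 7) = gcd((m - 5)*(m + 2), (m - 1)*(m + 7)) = 1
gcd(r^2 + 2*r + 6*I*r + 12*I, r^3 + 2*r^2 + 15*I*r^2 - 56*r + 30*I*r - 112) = r + 2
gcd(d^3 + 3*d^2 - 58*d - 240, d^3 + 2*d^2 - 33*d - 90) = d + 5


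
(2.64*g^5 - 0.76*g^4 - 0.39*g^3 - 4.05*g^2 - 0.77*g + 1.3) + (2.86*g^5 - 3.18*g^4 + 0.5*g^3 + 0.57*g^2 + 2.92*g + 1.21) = 5.5*g^5 - 3.94*g^4 + 0.11*g^3 - 3.48*g^2 + 2.15*g + 2.51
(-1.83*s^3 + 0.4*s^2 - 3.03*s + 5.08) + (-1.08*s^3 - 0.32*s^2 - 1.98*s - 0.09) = -2.91*s^3 + 0.08*s^2 - 5.01*s + 4.99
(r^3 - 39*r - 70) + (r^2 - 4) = r^3 + r^2 - 39*r - 74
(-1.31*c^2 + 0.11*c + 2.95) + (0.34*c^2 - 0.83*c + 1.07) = -0.97*c^2 - 0.72*c + 4.02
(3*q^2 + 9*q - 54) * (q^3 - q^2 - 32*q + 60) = 3*q^5 + 6*q^4 - 159*q^3 - 54*q^2 + 2268*q - 3240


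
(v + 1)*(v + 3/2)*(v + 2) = v^3 + 9*v^2/2 + 13*v/2 + 3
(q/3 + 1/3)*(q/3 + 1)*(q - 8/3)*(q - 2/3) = q^4/9 + 2*q^3/27 - 77*q^2/81 - 26*q/81 + 16/27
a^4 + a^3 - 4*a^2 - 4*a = a*(a - 2)*(a + 1)*(a + 2)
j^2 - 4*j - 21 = (j - 7)*(j + 3)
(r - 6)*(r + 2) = r^2 - 4*r - 12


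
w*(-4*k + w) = -4*k*w + w^2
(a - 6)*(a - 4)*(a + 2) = a^3 - 8*a^2 + 4*a + 48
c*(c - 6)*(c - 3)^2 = c^4 - 12*c^3 + 45*c^2 - 54*c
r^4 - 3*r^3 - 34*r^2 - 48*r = r*(r - 8)*(r + 2)*(r + 3)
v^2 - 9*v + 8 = (v - 8)*(v - 1)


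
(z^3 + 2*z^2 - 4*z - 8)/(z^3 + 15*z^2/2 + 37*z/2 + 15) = 2*(z^2 - 4)/(2*z^2 + 11*z + 15)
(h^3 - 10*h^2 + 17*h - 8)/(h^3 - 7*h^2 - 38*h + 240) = (h^2 - 2*h + 1)/(h^2 + h - 30)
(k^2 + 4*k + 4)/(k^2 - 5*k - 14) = (k + 2)/(k - 7)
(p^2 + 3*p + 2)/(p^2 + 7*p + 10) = (p + 1)/(p + 5)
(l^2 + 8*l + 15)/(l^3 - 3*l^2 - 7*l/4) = 4*(l^2 + 8*l + 15)/(l*(4*l^2 - 12*l - 7))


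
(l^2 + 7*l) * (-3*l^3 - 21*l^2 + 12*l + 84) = -3*l^5 - 42*l^4 - 135*l^3 + 168*l^2 + 588*l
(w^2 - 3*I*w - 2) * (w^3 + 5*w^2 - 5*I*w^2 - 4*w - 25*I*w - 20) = w^5 + 5*w^4 - 8*I*w^4 - 21*w^3 - 40*I*w^3 - 105*w^2 + 22*I*w^2 + 8*w + 110*I*w + 40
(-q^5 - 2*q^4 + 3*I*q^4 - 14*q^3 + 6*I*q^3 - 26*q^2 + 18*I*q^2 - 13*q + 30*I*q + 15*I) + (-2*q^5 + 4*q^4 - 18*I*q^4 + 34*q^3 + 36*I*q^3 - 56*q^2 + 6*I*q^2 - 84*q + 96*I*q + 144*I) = -3*q^5 + 2*q^4 - 15*I*q^4 + 20*q^3 + 42*I*q^3 - 82*q^2 + 24*I*q^2 - 97*q + 126*I*q + 159*I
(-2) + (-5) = -7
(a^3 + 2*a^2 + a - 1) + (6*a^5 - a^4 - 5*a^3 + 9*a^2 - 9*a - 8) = 6*a^5 - a^4 - 4*a^3 + 11*a^2 - 8*a - 9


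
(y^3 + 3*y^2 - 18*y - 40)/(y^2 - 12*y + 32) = (y^2 + 7*y + 10)/(y - 8)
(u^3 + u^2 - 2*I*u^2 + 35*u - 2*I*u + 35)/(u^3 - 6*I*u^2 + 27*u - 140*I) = (u + 1)/(u - 4*I)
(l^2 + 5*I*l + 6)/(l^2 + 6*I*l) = (l - I)/l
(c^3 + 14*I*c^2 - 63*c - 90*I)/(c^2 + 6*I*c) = c + 8*I - 15/c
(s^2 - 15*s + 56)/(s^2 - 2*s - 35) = (s - 8)/(s + 5)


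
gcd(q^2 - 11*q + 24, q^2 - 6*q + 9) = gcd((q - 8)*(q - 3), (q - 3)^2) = q - 3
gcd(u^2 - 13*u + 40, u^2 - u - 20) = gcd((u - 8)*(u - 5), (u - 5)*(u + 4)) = u - 5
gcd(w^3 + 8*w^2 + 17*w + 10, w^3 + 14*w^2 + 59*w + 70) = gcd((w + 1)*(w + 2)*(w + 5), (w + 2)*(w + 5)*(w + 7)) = w^2 + 7*w + 10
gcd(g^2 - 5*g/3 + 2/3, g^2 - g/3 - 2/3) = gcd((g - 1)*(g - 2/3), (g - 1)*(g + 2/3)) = g - 1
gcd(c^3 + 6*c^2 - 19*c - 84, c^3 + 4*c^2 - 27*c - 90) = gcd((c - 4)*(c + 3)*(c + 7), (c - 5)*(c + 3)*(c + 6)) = c + 3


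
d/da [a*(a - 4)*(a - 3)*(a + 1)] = 4*a^3 - 18*a^2 + 10*a + 12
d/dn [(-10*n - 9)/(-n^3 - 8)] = (-20*n^3 - 27*n^2 + 80)/(n^6 + 16*n^3 + 64)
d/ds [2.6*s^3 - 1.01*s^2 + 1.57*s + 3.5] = 7.8*s^2 - 2.02*s + 1.57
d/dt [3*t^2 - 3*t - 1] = 6*t - 3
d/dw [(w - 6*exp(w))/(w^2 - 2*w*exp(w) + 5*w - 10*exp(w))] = ((1 - 6*exp(w))*(w^2 - 2*w*exp(w) + 5*w - 10*exp(w)) + (w - 6*exp(w))*(2*w*exp(w) - 2*w + 12*exp(w) - 5))/(w^2 - 2*w*exp(w) + 5*w - 10*exp(w))^2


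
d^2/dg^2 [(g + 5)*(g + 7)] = 2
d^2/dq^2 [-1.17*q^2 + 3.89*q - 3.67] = -2.34000000000000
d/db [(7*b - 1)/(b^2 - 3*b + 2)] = (-7*b^2 + 2*b + 11)/(b^4 - 6*b^3 + 13*b^2 - 12*b + 4)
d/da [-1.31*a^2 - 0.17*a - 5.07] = -2.62*a - 0.17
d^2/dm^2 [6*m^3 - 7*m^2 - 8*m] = 36*m - 14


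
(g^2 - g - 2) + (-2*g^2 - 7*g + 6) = -g^2 - 8*g + 4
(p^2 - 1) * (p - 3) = p^3 - 3*p^2 - p + 3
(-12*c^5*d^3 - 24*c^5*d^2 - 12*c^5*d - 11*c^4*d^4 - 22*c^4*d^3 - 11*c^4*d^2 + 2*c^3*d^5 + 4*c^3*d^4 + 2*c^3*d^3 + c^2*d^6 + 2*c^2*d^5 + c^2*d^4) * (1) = -12*c^5*d^3 - 24*c^5*d^2 - 12*c^5*d - 11*c^4*d^4 - 22*c^4*d^3 - 11*c^4*d^2 + 2*c^3*d^5 + 4*c^3*d^4 + 2*c^3*d^3 + c^2*d^6 + 2*c^2*d^5 + c^2*d^4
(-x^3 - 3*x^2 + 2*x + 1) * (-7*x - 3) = 7*x^4 + 24*x^3 - 5*x^2 - 13*x - 3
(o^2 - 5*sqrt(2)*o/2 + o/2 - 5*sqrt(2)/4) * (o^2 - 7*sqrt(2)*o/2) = o^4 - 6*sqrt(2)*o^3 + o^3/2 - 3*sqrt(2)*o^2 + 35*o^2/2 + 35*o/4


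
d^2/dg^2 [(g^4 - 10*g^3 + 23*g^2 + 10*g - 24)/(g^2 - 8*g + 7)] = 2*(g^3 - 21*g^2 + 147*g - 319)/(g^3 - 21*g^2 + 147*g - 343)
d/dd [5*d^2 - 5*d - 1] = 10*d - 5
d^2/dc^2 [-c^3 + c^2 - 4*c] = 2 - 6*c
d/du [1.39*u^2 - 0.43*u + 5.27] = 2.78*u - 0.43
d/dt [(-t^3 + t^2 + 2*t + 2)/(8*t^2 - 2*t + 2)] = (-2*t^4 + t^3 - 6*t^2 - 7*t + 2)/(16*t^4 - 8*t^3 + 9*t^2 - 2*t + 1)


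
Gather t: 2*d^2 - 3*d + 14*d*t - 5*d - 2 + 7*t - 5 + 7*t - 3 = 2*d^2 - 8*d + t*(14*d + 14) - 10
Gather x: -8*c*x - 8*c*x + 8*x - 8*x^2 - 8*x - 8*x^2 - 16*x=-16*x^2 + x*(-16*c - 16)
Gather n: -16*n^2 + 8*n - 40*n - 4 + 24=-16*n^2 - 32*n + 20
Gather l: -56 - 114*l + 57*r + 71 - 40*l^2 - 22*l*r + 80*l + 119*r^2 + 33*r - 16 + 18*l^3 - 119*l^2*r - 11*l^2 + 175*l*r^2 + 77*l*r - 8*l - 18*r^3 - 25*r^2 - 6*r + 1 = 18*l^3 + l^2*(-119*r - 51) + l*(175*r^2 + 55*r - 42) - 18*r^3 + 94*r^2 + 84*r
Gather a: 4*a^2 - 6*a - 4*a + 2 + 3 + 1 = 4*a^2 - 10*a + 6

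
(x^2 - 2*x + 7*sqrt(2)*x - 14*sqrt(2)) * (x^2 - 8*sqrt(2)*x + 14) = x^4 - 2*x^3 - sqrt(2)*x^3 - 98*x^2 + 2*sqrt(2)*x^2 + 98*sqrt(2)*x + 196*x - 196*sqrt(2)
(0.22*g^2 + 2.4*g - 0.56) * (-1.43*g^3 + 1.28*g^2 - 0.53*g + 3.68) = -0.3146*g^5 - 3.1504*g^4 + 3.7562*g^3 - 1.1792*g^2 + 9.1288*g - 2.0608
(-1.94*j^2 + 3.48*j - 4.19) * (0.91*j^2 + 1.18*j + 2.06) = -1.7654*j^4 + 0.877600000000001*j^3 - 3.7029*j^2 + 2.2246*j - 8.6314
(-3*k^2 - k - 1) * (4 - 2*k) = 6*k^3 - 10*k^2 - 2*k - 4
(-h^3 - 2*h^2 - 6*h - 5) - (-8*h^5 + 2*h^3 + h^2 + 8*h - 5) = 8*h^5 - 3*h^3 - 3*h^2 - 14*h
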